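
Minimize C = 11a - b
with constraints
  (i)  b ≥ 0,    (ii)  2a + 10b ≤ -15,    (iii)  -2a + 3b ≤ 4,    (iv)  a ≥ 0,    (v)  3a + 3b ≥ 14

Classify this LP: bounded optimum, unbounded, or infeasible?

infeasible

The boundaries b = 0 and 3a + 3b = 14 meet at (14/3, 0), but that point violates 2a + 10b ≤ -15. Every candidate vertex is excluded by some other constraint, so the feasible region is empty.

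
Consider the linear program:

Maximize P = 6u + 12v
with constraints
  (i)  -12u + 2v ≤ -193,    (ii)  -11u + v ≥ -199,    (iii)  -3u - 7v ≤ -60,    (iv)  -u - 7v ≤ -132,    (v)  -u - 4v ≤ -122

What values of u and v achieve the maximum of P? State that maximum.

u = 41/2, v = 53/2, maximum P = 441

Vertices and P = 6u + 12v:
  (41/2, 53/2) → P = 441
  (508/25, 1271/50) → P = 10674/25
  (102/5, 127/5) → P = 2136/5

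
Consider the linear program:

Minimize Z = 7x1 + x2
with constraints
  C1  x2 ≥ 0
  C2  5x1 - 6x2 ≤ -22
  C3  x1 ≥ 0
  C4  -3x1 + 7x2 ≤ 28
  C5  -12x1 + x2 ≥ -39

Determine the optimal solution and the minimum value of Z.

x1 = 0, x2 = 11/3, minimum Z = 11/3

Corner points and Z = 7x1 + x2:
  (0, 11/3) → Z = 11/3
  (14/17, 74/17) → Z = 172/17
  (0, 4) → Z = 4

At the optimal vertex, 5x1 - 6x2 = -22 and x1 = 0.
Solving simultaneously gives x1 = 0, x2 = 11/3.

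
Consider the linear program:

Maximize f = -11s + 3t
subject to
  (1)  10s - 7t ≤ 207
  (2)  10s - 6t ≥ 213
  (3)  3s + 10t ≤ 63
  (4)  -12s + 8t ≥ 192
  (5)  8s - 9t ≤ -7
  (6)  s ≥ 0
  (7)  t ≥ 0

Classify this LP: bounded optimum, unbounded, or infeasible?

The boundaries 10s - 6t = 213 and -12s + 8t = 192 meet at (357, 1119/2), but that point violates 3s + 10t ≤ 63. Every candidate vertex is excluded by some other constraint, so the feasible region is empty.

infeasible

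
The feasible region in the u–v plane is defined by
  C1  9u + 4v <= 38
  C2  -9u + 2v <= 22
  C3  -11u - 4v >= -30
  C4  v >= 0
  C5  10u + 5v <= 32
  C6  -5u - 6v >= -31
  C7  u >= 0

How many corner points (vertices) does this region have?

Of the 21 pairwise boundary intersections, those satisfying every inequality are:
  (30/11, 0)
  (22/15, 52/15)
  (0, 0)
  (37/35, 30/7)
  (0, 31/6)

5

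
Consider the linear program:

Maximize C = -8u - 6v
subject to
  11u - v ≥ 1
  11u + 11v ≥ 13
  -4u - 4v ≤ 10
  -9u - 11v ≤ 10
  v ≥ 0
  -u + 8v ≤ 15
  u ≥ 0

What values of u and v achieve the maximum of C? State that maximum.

u = 2/11, v = 1, maximum C = -82/11

Feasible corners and C = -8u - 6v:
  (2/11, 1) → C = -82/11
  (23/87, 166/87) → C = -1180/87
  (13/11, 0) → C = -104/11
The feasible region is unbounded (it extends along (8, 1), (1, 0)), but C strictly decreases along every unbounded feasible direction, so there is no improving ray and the maximum is attained at a vertex.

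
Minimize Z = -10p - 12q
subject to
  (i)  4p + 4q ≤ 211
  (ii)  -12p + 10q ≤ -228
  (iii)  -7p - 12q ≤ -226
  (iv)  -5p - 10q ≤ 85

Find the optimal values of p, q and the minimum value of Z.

p = 1511/44, q = 405/22, minimum Z = -12415/22

Feasible corners and Z = -10p - 12q:
  (1511/44, 405/22) → Z = -12415/22
  (407/5, -573/20) → Z = -2351/5
  (2498/107, 558/107) → Z = -31676/107

The binding constraints are 4p + 4q = 211 and -12p + 10q = -228.
Solving simultaneously gives p = 1511/44, q = 405/22.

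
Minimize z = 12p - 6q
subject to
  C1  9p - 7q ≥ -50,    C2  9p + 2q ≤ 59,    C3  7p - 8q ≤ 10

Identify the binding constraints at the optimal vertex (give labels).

Vertices and z = 12p - 6q:
  (313/81, 109/9) → z = -710/27
  (-470/23, -440/23) → z = -3000/23
  (246/43, 323/86) → z = 1983/43

The minimum is at (-470/23, -440/23). Substituting into each constraint, equality holds for C1 and C3; the remaining constraints have slack.

C1 and C3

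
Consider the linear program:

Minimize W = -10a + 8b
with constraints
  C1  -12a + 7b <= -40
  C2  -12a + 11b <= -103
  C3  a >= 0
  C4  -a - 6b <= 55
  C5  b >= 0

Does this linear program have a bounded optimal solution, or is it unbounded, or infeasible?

From the feasible point (103/12, 0), moving in the direction (11, 12) keeps every constraint satisfied while W decreases without bound.

unbounded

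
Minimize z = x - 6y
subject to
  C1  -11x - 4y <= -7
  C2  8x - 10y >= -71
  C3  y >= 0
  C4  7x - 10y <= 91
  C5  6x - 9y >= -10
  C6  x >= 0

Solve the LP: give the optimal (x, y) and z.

x = 919/3, y = 616/3, minimum z = -2777/3

Corner points and z = x - 6y:
  (7/11, 0) → z = 7/11
  (23/123, 152/123) → z = -889/123
  (13, 0) → z = 13
  (919/3, 616/3) → z = -2777/3

The binding constraints are 7x - 10y = 91 and 6x - 9y = -10.
Solving simultaneously gives x = 919/3, y = 616/3.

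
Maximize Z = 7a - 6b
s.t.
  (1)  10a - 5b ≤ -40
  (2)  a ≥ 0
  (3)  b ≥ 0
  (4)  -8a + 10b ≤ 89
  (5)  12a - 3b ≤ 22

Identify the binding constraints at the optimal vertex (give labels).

Extreme points and Z = 7a - 6b:
  (0, 8) → Z = -48
  (3/4, 19/2) → Z = -207/4
  (0, 89/10) → Z = -267/5

The maximum is at (0, 8). Substituting into each constraint, equality holds for (1) and (2); the remaining constraints have slack.

(1) and (2)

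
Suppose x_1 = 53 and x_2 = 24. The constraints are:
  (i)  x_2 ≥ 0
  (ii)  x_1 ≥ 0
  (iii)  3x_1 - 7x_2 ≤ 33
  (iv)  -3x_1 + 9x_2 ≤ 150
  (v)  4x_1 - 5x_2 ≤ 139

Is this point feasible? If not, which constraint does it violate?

feasible

(i): 24 ≥ 0 ✓
(ii): 53 ≥ 0 ✓
(iii): -9 ≤ 33 ✓
(iv): 57 ≤ 150 ✓
(v): 92 ≤ 139 ✓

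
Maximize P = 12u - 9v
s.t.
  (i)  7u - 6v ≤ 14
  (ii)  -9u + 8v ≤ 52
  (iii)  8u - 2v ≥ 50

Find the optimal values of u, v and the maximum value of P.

Vertices and P = 12u - 9v:
  (212, 245) → P = 339
  (8, 7) → P = 33
  (252/23, 433/23) → P = -873/23

At the optimal vertex, 7u - 6v = 14 and -9u + 8v = 52.
Solving simultaneously gives u = 212, v = 245.

u = 212, v = 245, maximum P = 339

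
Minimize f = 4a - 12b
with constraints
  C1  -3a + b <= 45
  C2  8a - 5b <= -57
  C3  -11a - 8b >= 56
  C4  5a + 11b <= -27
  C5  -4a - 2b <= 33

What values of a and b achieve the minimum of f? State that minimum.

Extreme points and f = 4a - 12b:
  (-762/113, 69/113) → f = -3876/113
  (-31/4, -1) → f = -19
  (-309/34, 57/34) → f = -960/17

a = -309/34, b = 57/34, minimum f = -960/17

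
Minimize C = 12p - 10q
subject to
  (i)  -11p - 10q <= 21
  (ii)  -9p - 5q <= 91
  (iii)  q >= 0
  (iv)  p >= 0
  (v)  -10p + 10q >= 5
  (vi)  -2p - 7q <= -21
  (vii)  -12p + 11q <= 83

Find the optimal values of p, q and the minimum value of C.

Extreme points and C = 12p - 10q:
  (0, 3) → C = -30
  (0, 83/11) → C = -830/11
  (35/18, 22/9) → C = -10/9
The feasible region is unbounded (it extends along (1, 1), (11, 12)), but C strictly increases along every unbounded feasible direction, so there is no improving ray and the minimum is attained at a vertex.

p = 0, q = 83/11, minimum C = -830/11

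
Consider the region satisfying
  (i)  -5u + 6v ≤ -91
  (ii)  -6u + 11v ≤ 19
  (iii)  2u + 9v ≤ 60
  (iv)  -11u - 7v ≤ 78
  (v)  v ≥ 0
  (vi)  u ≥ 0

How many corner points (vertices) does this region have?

Pairwise boundary intersections that survive every other constraint:
  (393/19, 118/57)
  (91/5, 0)
  (30, 0)

3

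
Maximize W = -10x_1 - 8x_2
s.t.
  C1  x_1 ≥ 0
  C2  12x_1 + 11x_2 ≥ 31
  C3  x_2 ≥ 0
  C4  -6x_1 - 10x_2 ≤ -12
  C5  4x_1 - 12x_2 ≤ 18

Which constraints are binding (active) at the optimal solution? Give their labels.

C1 and C2

Corner points and W = -10x_1 - 8x_2:
  (0, 31/11) → W = -248/11
  (31/12, 0) → W = -155/6
  (9/2, 0) → W = -45
The feasible region is unbounded (it extends along (0, 1), (3, 1)), but W strictly decreases along every unbounded feasible direction, so there is no improving ray and the maximum is attained at a vertex.

The maximum is at (0, 31/11). Substituting into each constraint, equality holds for C1 and C2; the remaining constraints have slack.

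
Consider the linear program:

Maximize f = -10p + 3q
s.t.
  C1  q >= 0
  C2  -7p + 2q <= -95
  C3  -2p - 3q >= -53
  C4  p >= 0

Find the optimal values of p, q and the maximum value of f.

Vertices and f = -10p + 3q:
  (95/7, 0) → f = -950/7
  (53/2, 0) → f = -265
  (391/25, 181/25) → f = -3367/25

p = 391/25, q = 181/25, maximum f = -3367/25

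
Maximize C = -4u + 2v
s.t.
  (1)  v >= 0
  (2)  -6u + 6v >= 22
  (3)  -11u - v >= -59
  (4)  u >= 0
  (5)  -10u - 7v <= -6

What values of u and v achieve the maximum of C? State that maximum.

u = 0, v = 59, maximum C = 118

Feasible corners and C = -4u + 2v:
  (83/18, 149/18) → C = -17/9
  (0, 11/3) → C = 22/3
  (0, 59) → C = 118

At the optimal vertex, -11u - v = -59 and u = 0.
Solving simultaneously gives u = 0, v = 59.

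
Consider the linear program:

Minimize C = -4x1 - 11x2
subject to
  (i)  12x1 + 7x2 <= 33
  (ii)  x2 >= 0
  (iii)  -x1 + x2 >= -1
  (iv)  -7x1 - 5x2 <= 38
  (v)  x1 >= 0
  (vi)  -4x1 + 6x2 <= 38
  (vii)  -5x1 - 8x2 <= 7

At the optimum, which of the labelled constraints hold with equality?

Corner points and C = -4x1 - 11x2:
  (40/19, 21/19) → C = -391/19
  (0, 33/7) → C = -363/7
  (1, 0) → C = -4
  (0, 0) → C = 0

The minimum is at (0, 33/7). Substituting into each constraint, equality holds for (i) and (v); the remaining constraints have slack.

(i) and (v)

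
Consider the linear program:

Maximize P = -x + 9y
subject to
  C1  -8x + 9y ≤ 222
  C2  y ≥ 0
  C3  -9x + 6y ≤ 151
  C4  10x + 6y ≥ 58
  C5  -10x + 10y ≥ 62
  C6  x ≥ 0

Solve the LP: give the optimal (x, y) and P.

Extreme points and P = -x + 9y:
  (831/5, 862/5) → P = 6927/5
  (0, 74/3) → P = 222
  (13/10, 15/2) → P = 331/5
  (0, 29/3) → P = 87

At the optimal vertex, -8x + 9y = 222 and -10x + 10y = 62.
Solving simultaneously gives x = 831/5, y = 862/5.

x = 831/5, y = 862/5, maximum P = 6927/5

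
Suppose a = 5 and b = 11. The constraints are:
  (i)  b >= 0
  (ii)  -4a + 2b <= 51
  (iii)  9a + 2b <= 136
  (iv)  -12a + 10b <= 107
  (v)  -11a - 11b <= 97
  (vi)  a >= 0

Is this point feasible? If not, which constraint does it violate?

feasible

(i): 11 ≥ 0 ✓
(ii): 2 ≤ 51 ✓
(iii): 67 ≤ 136 ✓
(iv): 50 ≤ 107 ✓
(v): -176 ≤ 97 ✓
(vi): 5 ≥ 0 ✓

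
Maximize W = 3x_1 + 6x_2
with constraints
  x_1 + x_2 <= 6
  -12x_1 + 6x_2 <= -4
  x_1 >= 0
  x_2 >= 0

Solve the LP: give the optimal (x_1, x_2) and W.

x_1 = 20/9, x_2 = 34/9, maximum W = 88/3

Corner points and W = 3x_1 + 6x_2:
  (20/9, 34/9) → W = 88/3
  (6, 0) → W = 18
  (1/3, 0) → W = 1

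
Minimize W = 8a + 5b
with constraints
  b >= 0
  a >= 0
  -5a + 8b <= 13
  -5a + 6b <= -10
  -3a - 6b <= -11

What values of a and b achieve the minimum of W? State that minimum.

Corner points and W = 8a + 5b:
  (11/3, 0) → W = 88/3
  (79/5, 23/2) → W = 1839/10
  (21/8, 25/48) → W = 1133/48
The feasible region is unbounded (it extends along (1, 0), (8, 5)), but W strictly increases along every unbounded feasible direction, so there is no improving ray and the minimum is attained at a vertex.

At the optimal vertex, -5a + 6b = -10 and -3a - 6b = -11.
Solving simultaneously gives a = 21/8, b = 25/48.

a = 21/8, b = 25/48, minimum W = 1133/48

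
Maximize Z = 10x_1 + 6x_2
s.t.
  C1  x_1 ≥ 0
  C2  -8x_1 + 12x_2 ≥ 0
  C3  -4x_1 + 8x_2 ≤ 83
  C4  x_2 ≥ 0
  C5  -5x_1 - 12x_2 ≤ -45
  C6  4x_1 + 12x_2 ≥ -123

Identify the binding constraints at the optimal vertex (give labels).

Vertices and Z = 10x_1 + 6x_2:
  (0, 83/8) → Z = 249/4
  (0, 15/4) → Z = 45/2
  (249/4, 83/2) → Z = 1743/2
  (45/13, 30/13) → Z = 630/13

The maximum is at (249/4, 83/2). Substituting into each constraint, equality holds for C2 and C3; the remaining constraints have slack.

C2 and C3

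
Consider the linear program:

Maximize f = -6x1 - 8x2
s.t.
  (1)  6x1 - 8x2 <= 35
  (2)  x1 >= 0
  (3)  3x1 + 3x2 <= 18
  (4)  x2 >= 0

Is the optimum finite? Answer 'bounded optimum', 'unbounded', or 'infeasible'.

Corner points and f = -6x1 - 8x2:
  (83/14, 1/14) → f = -253/7
  (35/6, 0) → f = -35
  (0, 6) → f = -48
  (0, 0) → f = 0
The feasible region has finitely many vertices and no improving ray; the maximum is 0 at (0, 0).

bounded optimum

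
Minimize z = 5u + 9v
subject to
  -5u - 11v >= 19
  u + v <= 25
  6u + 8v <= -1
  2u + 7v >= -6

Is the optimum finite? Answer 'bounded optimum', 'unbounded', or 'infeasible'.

From the feasible point (-67/13, 8/13), moving in the direction (-11, 5) keeps every constraint satisfied while z decreases without bound.

unbounded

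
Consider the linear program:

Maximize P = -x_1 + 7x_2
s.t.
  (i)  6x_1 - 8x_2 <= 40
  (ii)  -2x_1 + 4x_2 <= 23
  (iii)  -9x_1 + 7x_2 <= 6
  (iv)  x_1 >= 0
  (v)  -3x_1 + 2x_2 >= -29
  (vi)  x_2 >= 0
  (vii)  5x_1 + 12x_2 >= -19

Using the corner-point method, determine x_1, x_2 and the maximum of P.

Extreme points and P = -x_1 + 7x_2:
  (38/3, 9/2) → P = 113/6
  (20/3, 0) → P = -20/3
  (137/22, 195/22) → P = 614/11
  (81/4, 127/8) → P = 727/8
  (0, 6/7) → P = 6
  (0, 0) → P = 0

The binding constraints are -2x_1 + 4x_2 = 23 and -3x_1 + 2x_2 = -29.
Solving simultaneously gives x_1 = 81/4, x_2 = 127/8.

x_1 = 81/4, x_2 = 127/8, maximum P = 727/8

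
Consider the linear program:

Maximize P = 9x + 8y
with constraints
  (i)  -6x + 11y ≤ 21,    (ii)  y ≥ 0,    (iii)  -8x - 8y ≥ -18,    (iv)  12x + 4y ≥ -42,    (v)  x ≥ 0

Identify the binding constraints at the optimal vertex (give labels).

(ii) and (iii)

Vertices and P = 9x + 8y:
  (15/68, 69/34) → P = 1239/68
  (0, 21/11) → P = 168/11
  (9/4, 0) → P = 81/4
  (0, 0) → P = 0

The maximum is at (9/4, 0). Substituting into each constraint, equality holds for (ii) and (iii); the remaining constraints have slack.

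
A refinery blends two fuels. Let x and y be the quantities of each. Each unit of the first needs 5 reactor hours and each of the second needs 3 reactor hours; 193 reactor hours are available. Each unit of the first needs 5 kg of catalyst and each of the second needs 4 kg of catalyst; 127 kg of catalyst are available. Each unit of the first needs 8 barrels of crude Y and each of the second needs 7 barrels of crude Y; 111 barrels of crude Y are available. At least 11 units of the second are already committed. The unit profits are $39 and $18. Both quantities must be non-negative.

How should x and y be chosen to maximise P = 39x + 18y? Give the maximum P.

Corner points and P = 39x + 18y:
  (0, 111/7) → P = 1998/7
  (0, 11) → P = 198
  (17/4, 11) → P = 1455/4

The optimum lies where 8x + 7y = 111 and y = 11.
Solving simultaneously gives x = 17/4, y = 11.

x = 17/4, y = 11, maximum P = 1455/4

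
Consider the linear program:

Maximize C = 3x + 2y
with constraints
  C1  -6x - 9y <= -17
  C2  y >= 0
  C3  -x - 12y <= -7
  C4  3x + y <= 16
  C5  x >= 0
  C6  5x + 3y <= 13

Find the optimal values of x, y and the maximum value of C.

Feasible corners and C = 3x + 2y:
  (47/21, 25/63) → C = 473/63
  (0, 17/9) → C = 34/9
  (45/19, 22/57) → C = 449/57
  (0, 13/3) → C = 26/3

The binding constraints are x = 0 and 5x + 3y = 13.
Solving simultaneously gives x = 0, y = 13/3.

x = 0, y = 13/3, maximum C = 26/3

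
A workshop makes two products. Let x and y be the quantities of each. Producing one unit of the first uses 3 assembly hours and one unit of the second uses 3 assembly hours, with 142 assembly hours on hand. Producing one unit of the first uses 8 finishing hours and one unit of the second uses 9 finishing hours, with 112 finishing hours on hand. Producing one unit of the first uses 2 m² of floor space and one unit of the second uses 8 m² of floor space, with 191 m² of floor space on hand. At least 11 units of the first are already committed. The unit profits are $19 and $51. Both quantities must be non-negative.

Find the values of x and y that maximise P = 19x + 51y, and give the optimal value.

x = 11, y = 8/3, maximum P = 345

Feasible corners and P = 19x + 51y:
  (14, 0) → P = 266
  (11, 0) → P = 209
  (11, 8/3) → P = 345

The optimum lies where 8x + 9y = 112 and x = 11.
Solving simultaneously gives x = 11, y = 8/3.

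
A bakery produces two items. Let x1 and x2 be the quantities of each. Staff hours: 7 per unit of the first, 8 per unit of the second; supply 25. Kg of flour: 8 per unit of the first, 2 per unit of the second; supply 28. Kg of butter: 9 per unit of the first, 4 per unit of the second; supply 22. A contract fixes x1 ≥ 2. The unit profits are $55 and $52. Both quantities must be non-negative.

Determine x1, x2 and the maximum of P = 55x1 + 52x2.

Extreme points and P = 55x1 + 52x2:
  (22/9, 0) → P = 1210/9
  (2, 0) → P = 110
  (2, 1) → P = 162

The binding constraints are 9x1 + 4x2 = 22 and x1 = 2.
Solving simultaneously gives x1 = 2, x2 = 1.

x1 = 2, x2 = 1, maximum P = 162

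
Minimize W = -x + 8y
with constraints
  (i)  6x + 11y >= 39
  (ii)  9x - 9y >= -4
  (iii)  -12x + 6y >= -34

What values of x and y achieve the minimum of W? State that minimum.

Feasible corners and W = -x + 8y:
  (307/153, 125/51) → W = 2693/153
  (76/21, 11/7) → W = 188/21
  (55/9, 59/9) → W = 139/3

The binding constraints are 6x + 11y = 39 and -12x + 6y = -34.
Solving simultaneously gives x = 76/21, y = 11/7.

x = 76/21, y = 11/7, minimum W = 188/21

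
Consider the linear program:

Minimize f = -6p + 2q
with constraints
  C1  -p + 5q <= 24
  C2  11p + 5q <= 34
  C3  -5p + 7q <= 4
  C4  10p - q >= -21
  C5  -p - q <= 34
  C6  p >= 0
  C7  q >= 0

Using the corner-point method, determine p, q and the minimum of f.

p = 34/11, q = 0, minimum f = -204/11

Vertices and f = -6p + 2q:
  (109/51, 107/51) → f = -440/51
  (34/11, 0) → f = -204/11
  (0, 4/7) → f = 8/7
  (0, 0) → f = 0

The binding constraints are 11p + 5q = 34 and q = 0.
Solving simultaneously gives p = 34/11, q = 0.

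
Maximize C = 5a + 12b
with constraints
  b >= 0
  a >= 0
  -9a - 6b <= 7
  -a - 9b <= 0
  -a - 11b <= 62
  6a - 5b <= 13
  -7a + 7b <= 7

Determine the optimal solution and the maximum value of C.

a = 18, b = 19, maximum C = 318

Feasible corners and C = 5a + 12b:
  (0, 0) → C = 0
  (13/6, 0) → C = 65/6
  (0, 1) → C = 12
  (18, 19) → C = 318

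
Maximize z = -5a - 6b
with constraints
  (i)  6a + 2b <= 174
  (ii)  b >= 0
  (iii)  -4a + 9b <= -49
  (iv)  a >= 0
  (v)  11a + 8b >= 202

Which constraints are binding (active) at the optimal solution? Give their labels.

(ii) and (v)

Corner points and z = -5a - 6b:
  (29, 0) → z = -145
  (832/31, 201/31) → z = -5366/31
  (202/11, 0) → z = -1010/11
  (2210/131, 269/131) → z = -12664/131

The maximum is at (202/11, 0). Substituting into each constraint, equality holds for (ii) and (v); the remaining constraints have slack.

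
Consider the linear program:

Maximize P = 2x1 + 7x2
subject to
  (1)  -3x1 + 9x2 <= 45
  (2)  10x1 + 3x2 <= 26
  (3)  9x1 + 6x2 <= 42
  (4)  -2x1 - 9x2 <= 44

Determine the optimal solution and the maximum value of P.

Vertices and P = 2x1 + 7x2:
  (1, 16/3) → P = 118/3
  (-89/5, -14/15) → P = -632/15
  (61/14, -41/7) → P = -226/7

The optimum lies where -3x1 + 9x2 = 45 and 10x1 + 3x2 = 26.
Solving simultaneously gives x1 = 1, x2 = 16/3.

x1 = 1, x2 = 16/3, maximum P = 118/3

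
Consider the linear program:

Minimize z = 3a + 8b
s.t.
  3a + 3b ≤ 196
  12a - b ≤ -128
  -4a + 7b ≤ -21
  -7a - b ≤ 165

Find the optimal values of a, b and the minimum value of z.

a = -293/19, b = -1084/19, minimum z = -9551/19

Extreme points and z = 3a + 8b:
  (-917/80, -191/20) → z = -8863/80
  (-293/19, -1084/19) → z = -9551/19
  (-1134/53, -807/53) → z = -186

At the optimal vertex, 12a - b = -128 and -7a - b = 165.
Solving simultaneously gives a = -293/19, b = -1084/19.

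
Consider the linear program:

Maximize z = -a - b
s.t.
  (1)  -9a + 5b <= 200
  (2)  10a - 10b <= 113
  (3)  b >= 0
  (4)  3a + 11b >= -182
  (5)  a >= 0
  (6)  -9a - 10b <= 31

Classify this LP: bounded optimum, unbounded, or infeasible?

bounded optimum

Vertices and z = -a - b:
  (0, 40) → z = -40
  (113/10, 0) → z = -113/10
  (0, 0) → z = 0
The feasible region has finitely many vertices and no improving ray; the maximum is 0 at (0, 0).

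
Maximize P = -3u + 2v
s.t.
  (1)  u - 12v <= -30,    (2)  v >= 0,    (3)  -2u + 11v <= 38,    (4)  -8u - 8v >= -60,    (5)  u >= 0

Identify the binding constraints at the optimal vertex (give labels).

Feasible corners and P = -3u + 2v:
  (60/13, 75/26) → P = -105/13
  (0, 5/2) → P = 5
  (89/26, 53/13) → P = -55/26
  (0, 38/11) → P = 76/11

The maximum is at (0, 38/11). Substituting into each constraint, equality holds for (3) and (5); the remaining constraints have slack.

(3) and (5)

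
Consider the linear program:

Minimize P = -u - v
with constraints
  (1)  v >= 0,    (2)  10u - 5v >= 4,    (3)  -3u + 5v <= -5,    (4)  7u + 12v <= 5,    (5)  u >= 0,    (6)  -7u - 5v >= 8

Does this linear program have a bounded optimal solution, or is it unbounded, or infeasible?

The boundaries u = 0 and -7u - 5v = 8 meet at (0, -8/5), but that point violates v ≥ 0. Every candidate vertex is excluded by some other constraint, so the feasible region is empty.

infeasible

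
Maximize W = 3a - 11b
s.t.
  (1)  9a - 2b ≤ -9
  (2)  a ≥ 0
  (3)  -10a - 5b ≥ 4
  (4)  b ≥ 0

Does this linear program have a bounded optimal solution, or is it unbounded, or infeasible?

infeasible

The boundaries 9a - 2b = -9 and a = 0 meet at (0, 9/2), but that point violates -10a - 5b ≥ 4. Every candidate vertex is excluded by some other constraint, so the feasible region is empty.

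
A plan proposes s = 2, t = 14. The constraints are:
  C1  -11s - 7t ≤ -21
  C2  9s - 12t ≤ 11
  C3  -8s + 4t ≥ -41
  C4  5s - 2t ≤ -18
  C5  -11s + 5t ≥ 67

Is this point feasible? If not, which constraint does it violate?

not feasible — violates C5

Constraint C5: -11s + 5t = 48, which is not ≥ 67. All other constraints are satisfied.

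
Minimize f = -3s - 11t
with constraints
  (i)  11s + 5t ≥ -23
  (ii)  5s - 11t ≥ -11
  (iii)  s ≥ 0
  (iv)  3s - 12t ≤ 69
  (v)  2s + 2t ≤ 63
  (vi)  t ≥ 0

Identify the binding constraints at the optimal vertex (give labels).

Corner points and f = -3s - 11t:
  (0, 1) → f = -11
  (671/32, 337/32) → f = -715/4
  (0, 0) → f = 0
  (149/5, 17/10) → f = -1081/10
  (23, 0) → f = -69

The minimum is at (671/32, 337/32). Substituting into each constraint, equality holds for (ii) and (v); the remaining constraints have slack.

(ii) and (v)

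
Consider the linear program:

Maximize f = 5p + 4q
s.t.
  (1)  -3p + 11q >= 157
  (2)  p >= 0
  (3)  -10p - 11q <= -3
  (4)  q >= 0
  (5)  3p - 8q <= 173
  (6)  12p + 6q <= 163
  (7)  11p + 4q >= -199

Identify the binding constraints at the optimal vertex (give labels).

(2) and (6)

Corner points and f = 5p + 4q:
  (0, 157/11) → f = 628/11
  (851/150, 791/50) → f = 13747/150
  (0, 163/6) → f = 326/3

The maximum is at (0, 163/6). Substituting into each constraint, equality holds for (2) and (6); the remaining constraints have slack.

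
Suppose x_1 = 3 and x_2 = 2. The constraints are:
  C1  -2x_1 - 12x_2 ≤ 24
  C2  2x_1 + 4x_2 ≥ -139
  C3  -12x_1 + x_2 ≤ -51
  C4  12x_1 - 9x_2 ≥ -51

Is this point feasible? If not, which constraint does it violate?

not feasible — violates C3

Constraint C3: -12x_1 + x_2 = -34, which is not ≤ -51. All other constraints are satisfied.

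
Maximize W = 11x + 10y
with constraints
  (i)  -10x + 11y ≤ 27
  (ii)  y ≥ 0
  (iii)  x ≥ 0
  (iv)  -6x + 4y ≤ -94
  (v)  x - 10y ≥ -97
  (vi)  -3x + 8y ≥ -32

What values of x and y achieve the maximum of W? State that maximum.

At the optimal vertex, x - 10y = -97 and -3x + 8y = -32.
Solving simultaneously gives x = 548/11, y = 323/22.

x = 548/11, y = 323/22, maximum W = 7643/11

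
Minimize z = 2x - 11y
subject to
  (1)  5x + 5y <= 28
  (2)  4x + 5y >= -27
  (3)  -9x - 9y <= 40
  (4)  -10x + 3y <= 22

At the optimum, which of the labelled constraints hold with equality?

Extreme points and z = 2x - 11y:
  (55, -247/5) → z = 3267/5
  (-2/5, 6) → z = -334/5
  (43/9, -83/9) → z = 111
  (-106/39, -202/117) → z = 122/9

The minimum is at (-2/5, 6). Substituting into each constraint, equality holds for (1) and (4); the remaining constraints have slack.

(1) and (4)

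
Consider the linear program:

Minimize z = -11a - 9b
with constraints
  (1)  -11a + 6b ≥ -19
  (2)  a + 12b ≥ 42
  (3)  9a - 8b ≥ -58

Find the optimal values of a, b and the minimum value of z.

Vertices and z = -11a - 9b:
  (80/23, 443/138) → z = -3089/46
  (250/17, 809/34) → z = -12781/34
  (-90/29, 109/29) → z = 9/29

At the optimal vertex, -11a + 6b = -19 and 9a - 8b = -58.
Solving simultaneously gives a = 250/17, b = 809/34.

a = 250/17, b = 809/34, minimum z = -12781/34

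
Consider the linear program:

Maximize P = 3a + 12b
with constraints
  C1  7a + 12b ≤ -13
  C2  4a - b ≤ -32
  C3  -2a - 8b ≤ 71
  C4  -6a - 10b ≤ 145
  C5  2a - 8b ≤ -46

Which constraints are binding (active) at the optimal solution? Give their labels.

C1 and C4

Extreme points and P = 3a + 12b:
  (-805, 937/2) → P = 3207
  (-41/5, 37/10) → P = 99/5
  (-405/17, -7/34) → P = -1257/17

The maximum is at (-805, 937/2). Substituting into each constraint, equality holds for C1 and C4; the remaining constraints have slack.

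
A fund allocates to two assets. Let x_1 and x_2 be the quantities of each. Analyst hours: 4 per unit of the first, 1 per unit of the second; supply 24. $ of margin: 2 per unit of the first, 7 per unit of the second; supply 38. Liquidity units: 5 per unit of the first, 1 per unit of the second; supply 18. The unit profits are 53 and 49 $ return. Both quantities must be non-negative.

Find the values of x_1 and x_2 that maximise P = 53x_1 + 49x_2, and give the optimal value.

Vertices and P = 53x_1 + 49x_2:
  (0, 0) → P = 0
  (0, 38/7) → P = 266
  (18/5, 0) → P = 954/5
  (8/3, 14/3) → P = 370

The optimum lies where 2x_1 + 7x_2 = 38 and 5x_1 + x_2 = 18.
Solving simultaneously gives x_1 = 8/3, x_2 = 14/3.

x_1 = 8/3, x_2 = 14/3, maximum P = 370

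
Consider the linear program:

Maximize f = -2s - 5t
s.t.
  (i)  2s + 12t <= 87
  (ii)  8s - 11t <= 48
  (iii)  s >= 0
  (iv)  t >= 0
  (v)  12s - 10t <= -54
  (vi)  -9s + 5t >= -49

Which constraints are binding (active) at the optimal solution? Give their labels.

Feasible corners and f = -2s - 5t:
  (0, 29/4) → f = -145/4
  (111/82, 288/41) → f = -1551/41
  (0, 27/5) → f = -27

The maximum is at (0, 27/5). Substituting into each constraint, equality holds for (iii) and (v); the remaining constraints have slack.

(iii) and (v)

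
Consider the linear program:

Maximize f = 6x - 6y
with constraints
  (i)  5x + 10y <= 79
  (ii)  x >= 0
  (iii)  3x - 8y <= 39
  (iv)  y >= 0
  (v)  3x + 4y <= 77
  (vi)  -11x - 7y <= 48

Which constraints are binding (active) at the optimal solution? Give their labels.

Feasible corners and f = 6x - 6y:
  (0, 79/10) → f = -237/5
  (73/5, 3/5) → f = 84
  (0, 0) → f = 0
  (13, 0) → f = 78

The maximum is at (73/5, 3/5). Substituting into each constraint, equality holds for (i) and (iii); the remaining constraints have slack.

(i) and (iii)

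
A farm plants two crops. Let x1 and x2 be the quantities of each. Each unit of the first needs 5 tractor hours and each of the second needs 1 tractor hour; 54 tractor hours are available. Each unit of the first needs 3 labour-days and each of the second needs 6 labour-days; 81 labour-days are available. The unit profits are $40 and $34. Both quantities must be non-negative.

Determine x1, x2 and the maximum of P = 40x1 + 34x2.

x1 = 9, x2 = 9, maximum P = 666

Vertices and P = 40x1 + 34x2:
  (0, 0) → P = 0
  (0, 27/2) → P = 459
  (54/5, 0) → P = 432
  (9, 9) → P = 666

The binding constraints are 5x1 + x2 = 54 and 3x1 + 6x2 = 81.
Solving simultaneously gives x1 = 9, x2 = 9.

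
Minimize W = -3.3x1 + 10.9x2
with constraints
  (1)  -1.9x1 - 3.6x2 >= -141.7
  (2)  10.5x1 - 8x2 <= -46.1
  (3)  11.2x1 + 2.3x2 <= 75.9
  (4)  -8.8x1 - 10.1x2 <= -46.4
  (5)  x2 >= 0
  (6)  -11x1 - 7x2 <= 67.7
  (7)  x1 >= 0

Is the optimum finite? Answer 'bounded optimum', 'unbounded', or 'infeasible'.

bounded optimum

Extreme points and W = -3.3x1 + 10.9x2:
  (50117/11375, 18761/1625) → W = 6330391/56875
  (0, 5.7625) → W = 62.81125
  (0, 33) → W = 359.7
The feasible region has finitely many vertices and no improving ray; the minimum is 62.81125 at (0, 5.7625).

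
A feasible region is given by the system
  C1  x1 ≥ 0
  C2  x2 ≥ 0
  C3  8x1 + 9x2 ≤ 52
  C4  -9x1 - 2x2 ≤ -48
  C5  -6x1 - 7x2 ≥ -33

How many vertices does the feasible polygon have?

3

Pairwise boundary intersections that survive every other constraint:
  (16/3, 0)
  (11/2, 0)
  (90/17, 3/17)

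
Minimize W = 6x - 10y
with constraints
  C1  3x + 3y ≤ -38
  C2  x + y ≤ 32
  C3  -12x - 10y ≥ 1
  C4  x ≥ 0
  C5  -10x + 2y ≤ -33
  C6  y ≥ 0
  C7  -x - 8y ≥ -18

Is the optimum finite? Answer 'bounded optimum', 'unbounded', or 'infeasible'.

The boundaries 3x + 3y = -38 and -12x - 10y = 1 meet at (377/6, -151/2), but that point violates y ≥ 0. Every candidate vertex is excluded by some other constraint, so the feasible region is empty.

infeasible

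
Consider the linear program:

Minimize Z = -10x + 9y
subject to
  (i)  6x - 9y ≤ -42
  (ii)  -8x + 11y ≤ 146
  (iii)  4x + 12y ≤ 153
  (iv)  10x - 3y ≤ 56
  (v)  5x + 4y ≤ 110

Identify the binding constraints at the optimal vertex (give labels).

Extreme points and Z = -10x + 9y:
  (-142, -90) → Z = 610
  (97/12, 181/18) → Z = 29/3
  (-69/140, 452/35) → Z = 8481/70

The minimum is at (97/12, 181/18). Substituting into each constraint, equality holds for (i) and (iii); the remaining constraints have slack.

(i) and (iii)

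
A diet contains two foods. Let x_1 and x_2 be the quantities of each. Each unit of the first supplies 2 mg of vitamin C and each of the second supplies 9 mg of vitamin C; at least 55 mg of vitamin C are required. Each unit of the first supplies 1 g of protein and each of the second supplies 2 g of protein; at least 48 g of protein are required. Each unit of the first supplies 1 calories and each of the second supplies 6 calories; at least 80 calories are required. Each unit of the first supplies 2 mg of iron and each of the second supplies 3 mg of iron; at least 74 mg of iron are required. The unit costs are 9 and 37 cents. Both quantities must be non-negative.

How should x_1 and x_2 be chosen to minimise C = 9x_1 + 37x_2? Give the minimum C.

The feasible region is unbounded (it extends along (0, 1), (1, 0)), but C strictly increases along every unbounded feasible direction, so there is no improving ray and the minimum is attained at a vertex.

The optimum lies where x_1 + 2x_2 = 48 and x_1 + 6x_2 = 80.
Solving simultaneously gives x_1 = 32, x_2 = 8.

x_1 = 32, x_2 = 8, minimum C = 584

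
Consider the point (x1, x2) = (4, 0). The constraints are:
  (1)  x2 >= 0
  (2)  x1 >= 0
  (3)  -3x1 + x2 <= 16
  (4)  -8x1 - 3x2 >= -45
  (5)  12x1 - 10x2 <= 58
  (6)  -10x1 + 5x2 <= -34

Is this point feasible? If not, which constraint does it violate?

(1): 0 ≥ 0 ✓
(2): 4 ≥ 0 ✓
(3): -12 ≤ 16 ✓
(4): -32 ≥ -45 ✓
(5): 48 ≤ 58 ✓
(6): -40 ≤ -34 ✓

feasible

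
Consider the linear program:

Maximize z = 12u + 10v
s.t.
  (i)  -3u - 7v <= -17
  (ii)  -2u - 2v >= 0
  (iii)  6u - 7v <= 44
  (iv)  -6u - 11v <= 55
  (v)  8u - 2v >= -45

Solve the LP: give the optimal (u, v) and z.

Vertices and z = 12u + 10v:
  (-17/4, 17/4) → z = -17/2
  (-281/62, 271/62) → z = -331/31
  (-9/2, 9/2) → z = -9

The optimum lies where -3u - 7v = -17 and -2u - 2v = 0.
Solving simultaneously gives u = -17/4, v = 17/4.

u = -17/4, v = 17/4, maximum z = -17/2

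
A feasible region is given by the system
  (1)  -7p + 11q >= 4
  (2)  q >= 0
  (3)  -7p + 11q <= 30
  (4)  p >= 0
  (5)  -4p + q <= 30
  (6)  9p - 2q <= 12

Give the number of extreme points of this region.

Pairwise boundary intersections that survive every other constraint:
  (0, 4/11)
  (28/17, 24/17)
  (0, 30/11)
  (192/85, 354/85)

4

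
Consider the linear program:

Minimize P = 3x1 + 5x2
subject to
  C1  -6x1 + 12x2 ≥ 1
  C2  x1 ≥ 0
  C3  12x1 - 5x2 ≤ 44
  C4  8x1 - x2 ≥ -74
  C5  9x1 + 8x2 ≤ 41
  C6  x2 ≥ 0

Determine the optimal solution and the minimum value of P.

Vertices and P = 3x1 + 5x2:
  (0, 1/12) → P = 5/12
  (121/39, 85/52) → P = 909/52
  (0, 41/8) → P = 205/8

At the optimal vertex, -6x1 + 12x2 = 1 and x1 = 0.
Solving simultaneously gives x1 = 0, x2 = 1/12.

x1 = 0, x2 = 1/12, minimum P = 5/12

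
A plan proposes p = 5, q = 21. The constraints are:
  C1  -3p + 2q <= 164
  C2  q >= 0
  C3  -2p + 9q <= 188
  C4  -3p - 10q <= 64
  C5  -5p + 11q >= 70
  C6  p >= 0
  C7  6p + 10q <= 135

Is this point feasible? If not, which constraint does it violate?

not feasible — violates C7

Constraint C7: 6p + 10q = 240, which is not ≤ 135. All other constraints are satisfied.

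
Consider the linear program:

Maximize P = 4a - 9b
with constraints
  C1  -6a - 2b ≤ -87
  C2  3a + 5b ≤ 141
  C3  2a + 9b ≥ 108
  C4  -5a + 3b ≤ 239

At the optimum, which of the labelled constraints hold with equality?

C2 and C3

Vertices and P = 4a - 9b:
  (51/8, 195/8) → P = -1551/8
  (567/50, 237/25) → P = -999/25
  (729/17, 42/17) → P = 2538/17

The maximum is at (729/17, 42/17). Substituting into each constraint, equality holds for C2 and C3; the remaining constraints have slack.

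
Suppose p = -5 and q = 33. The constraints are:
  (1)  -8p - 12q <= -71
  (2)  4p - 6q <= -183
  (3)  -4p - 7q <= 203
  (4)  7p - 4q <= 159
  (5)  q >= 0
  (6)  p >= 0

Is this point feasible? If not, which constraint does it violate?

not feasible — violates (6)

Constraint (6): p = -5, which is not ≥ 0. All other constraints are satisfied.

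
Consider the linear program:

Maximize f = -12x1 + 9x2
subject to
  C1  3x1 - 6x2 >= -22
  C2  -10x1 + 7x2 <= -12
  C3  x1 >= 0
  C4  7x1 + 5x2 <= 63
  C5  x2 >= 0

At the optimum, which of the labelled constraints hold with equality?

Vertices and f = -12x1 + 9x2:
  (167/33, 182/33) → f = -122/11
  (6/5, 0) → f = -72/5
  (9, 0) → f = -108

The maximum is at (167/33, 182/33). Substituting into each constraint, equality holds for C2 and C4; the remaining constraints have slack.

C2 and C4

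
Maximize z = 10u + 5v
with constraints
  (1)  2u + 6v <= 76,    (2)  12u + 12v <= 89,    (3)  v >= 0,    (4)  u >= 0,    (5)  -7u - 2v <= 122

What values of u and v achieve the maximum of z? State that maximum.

u = 89/12, v = 0, maximum z = 445/6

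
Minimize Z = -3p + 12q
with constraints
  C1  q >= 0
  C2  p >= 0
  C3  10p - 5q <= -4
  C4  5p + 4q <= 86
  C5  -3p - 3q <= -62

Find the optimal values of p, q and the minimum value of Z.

p = 10/3, q = 52/3, minimum Z = 198

Corner points and Z = -3p + 12q:
  (0, 43/2) → Z = 258
  (0, 62/3) → Z = 248
  (10/3, 52/3) → Z = 198

At the optimal vertex, 5p + 4q = 86 and -3p - 3q = -62.
Solving simultaneously gives p = 10/3, q = 52/3.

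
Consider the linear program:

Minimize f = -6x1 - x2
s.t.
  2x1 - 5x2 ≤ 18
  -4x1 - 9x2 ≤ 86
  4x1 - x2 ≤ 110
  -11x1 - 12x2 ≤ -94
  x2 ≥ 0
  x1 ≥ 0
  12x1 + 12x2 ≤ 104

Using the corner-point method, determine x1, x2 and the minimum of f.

x1 = 26/3, x2 = 0, minimum f = -52

Corner points and f = -6x1 - x2:
  (94/11, 0) → f = -564/11
  (0, 47/6) → f = -47/6
  (26/3, 0) → f = -52
  (0, 26/3) → f = -26/3

At the optimal vertex, x2 = 0 and 12x1 + 12x2 = 104.
Solving simultaneously gives x1 = 26/3, x2 = 0.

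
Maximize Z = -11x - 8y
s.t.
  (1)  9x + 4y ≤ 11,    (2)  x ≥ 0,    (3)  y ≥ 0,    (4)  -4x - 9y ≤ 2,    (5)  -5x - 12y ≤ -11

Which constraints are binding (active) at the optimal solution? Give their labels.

Vertices and Z = -11x - 8y:
  (0, 11/4) → Z = -22
  (1, 1/2) → Z = -15
  (0, 11/12) → Z = -22/3

The maximum is at (0, 11/12). Substituting into each constraint, equality holds for (2) and (5); the remaining constraints have slack.

(2) and (5)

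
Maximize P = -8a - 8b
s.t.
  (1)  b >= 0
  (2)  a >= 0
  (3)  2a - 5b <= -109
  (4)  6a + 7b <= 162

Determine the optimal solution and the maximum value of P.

Feasible corners and P = -8a - 8b:
  (0, 109/5) → P = -872/5
  (0, 162/7) → P = -1296/7
  (47/44, 489/22) → P = -2050/11

The binding constraints are a = 0 and 2a - 5b = -109.
Solving simultaneously gives a = 0, b = 109/5.

a = 0, b = 109/5, maximum P = -872/5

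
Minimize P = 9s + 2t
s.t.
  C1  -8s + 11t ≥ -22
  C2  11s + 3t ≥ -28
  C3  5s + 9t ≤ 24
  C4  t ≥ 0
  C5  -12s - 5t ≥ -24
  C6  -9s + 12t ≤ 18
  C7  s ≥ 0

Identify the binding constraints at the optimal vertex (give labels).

Corner points and P = 9s + 2t:
  (96/83, 168/83) → P = 1200/83
  (42/47, 102/47) → P = 582/47
  (2, 0) → P = 18
  (0, 0) → P = 0
  (0, 3/2) → P = 3

The minimum is at (0, 0). Substituting into each constraint, equality holds for C4 and C7; the remaining constraints have slack.

C4 and C7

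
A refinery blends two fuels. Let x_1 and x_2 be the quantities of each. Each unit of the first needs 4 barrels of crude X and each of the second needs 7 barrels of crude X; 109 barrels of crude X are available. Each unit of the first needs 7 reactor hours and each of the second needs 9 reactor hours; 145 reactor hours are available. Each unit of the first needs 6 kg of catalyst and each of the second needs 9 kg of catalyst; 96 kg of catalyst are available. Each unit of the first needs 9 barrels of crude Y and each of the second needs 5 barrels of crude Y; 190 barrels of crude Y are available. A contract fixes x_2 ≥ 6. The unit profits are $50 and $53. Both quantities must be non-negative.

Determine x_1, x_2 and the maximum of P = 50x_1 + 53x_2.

x_1 = 7, x_2 = 6, maximum P = 668

Vertices and P = 50x_1 + 53x_2:
  (0, 32/3) → P = 1696/3
  (0, 6) → P = 318
  (7, 6) → P = 668

The optimum lies where 6x_1 + 9x_2 = 96 and x_2 = 6.
Solving simultaneously gives x_1 = 7, x_2 = 6.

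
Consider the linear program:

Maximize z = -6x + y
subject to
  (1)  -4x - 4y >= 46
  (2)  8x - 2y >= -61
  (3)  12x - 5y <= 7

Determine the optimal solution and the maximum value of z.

Extreme points and z = -6x + y:
  (-42/5, -31/10) → z = 473/10
  (-101/34, -145/17) → z = 158/17
  (-319/16, -197/4) → z = 563/8

The optimum lies where 8x - 2y = -61 and 12x - 5y = 7.
Solving simultaneously gives x = -319/16, y = -197/4.

x = -319/16, y = -197/4, maximum z = 563/8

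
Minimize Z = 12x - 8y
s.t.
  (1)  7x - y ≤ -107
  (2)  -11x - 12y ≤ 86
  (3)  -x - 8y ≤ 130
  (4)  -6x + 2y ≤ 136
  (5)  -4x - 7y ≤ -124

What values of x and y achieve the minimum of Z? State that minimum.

x = -39/4, y = 155/4, minimum Z = -427

Feasible corners and Z = 12x - 8y:
  (-39/4, 155/4) → Z = -427
  (-625/53, 1296/53) → Z = -17868/53
  (-352/25, 644/25) → Z = -9376/25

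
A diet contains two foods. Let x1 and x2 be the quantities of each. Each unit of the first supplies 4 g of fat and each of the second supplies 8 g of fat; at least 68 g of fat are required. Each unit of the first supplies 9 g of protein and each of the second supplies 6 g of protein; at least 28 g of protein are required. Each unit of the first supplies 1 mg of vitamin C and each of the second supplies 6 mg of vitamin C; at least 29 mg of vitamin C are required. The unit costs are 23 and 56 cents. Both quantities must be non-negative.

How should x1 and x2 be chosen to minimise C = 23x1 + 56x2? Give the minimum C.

Corner points and C = 23x1 + 56x2:
  (0, 17/2) → C = 476
  (29, 0) → C = 667
  (11, 3) → C = 421
The feasible region is unbounded (it extends along (0, 1), (1, 0)), but C strictly increases along every unbounded feasible direction, so there is no improving ray and the minimum is attained at a vertex.

The optimum lies where 4x1 + 8x2 = 68 and x1 + 6x2 = 29.
Solving simultaneously gives x1 = 11, x2 = 3.

x1 = 11, x2 = 3, minimum C = 421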